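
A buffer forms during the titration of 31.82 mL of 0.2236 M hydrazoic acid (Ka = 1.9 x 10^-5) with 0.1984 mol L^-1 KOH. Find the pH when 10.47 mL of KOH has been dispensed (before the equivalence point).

4.34

Initial n(HN3) = 0.2236 x 0.03182 = 0.007115 mol.
n(KOH) added = 0.1984 x 0.01047 = 0.002077 mol, converting that many moles of HN3 to N3-.
Remaining n(HN3) = 0.005038 mol; n(N3-) = 0.002077 mol.
By Henderson-Hasselbalch, pH = pKa + log([A^-]/[HA]) = 4.72 + log(0.002077/0.005038) = 4.72 + (-0.38) = 4.34.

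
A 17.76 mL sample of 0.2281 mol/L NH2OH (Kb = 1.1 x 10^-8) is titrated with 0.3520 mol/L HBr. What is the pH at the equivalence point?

n(NH2OH) = 0.2281 x 0.01776 = 0.004051 mol; V(HBr) at equivalence = 0.004051/0.3520 = 0.01151 L.
At equivalence the base is fully converted to NH3OH+; total volume = 0.02927 L, so [NH3OH+] = 0.004051/0.02927 = 0.1384 M.
Ka(NH3OH+) = Kw/Kb = 1.0e-14 / 1.1 x 10^-8 = 9.09e-7.
[H^+] = sqrt(Ka x [NH3OH+]) = sqrt(9.09e-7 x 0.1384) = 0.000355 M.
pH = -log(0.000355) = 3.45.

3.45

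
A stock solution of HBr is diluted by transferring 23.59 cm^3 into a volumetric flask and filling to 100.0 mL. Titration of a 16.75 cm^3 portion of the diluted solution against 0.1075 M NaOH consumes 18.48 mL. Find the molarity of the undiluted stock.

n(NaOH) = 0.1075 x 0.01848 = 0.001987 mol.
n(HBr) in the aliquot = 0.001987 mol.
[diluted HBr] = 0.001987 / 0.01675 = 0.1186 M.
Dilution factor = 100.0/23.59 = 4.239, so [stock] = 0.1186 x 4.239 = 0.503 M.

0.503 M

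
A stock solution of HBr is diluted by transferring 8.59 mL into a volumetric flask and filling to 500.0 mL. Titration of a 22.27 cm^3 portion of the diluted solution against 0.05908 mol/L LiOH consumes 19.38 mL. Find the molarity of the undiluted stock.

n(LiOH) = 0.05908 x 0.01938 = 0.001145 mol.
n(HBr) in the aliquot = 0.001145 mol.
[diluted HBr] = 0.001145 / 0.02227 = 0.05141 M.
Dilution factor = 500.0/8.590 = 58.21, so [stock] = 0.05141 x 58.21 = 2.99 M.

2.99 M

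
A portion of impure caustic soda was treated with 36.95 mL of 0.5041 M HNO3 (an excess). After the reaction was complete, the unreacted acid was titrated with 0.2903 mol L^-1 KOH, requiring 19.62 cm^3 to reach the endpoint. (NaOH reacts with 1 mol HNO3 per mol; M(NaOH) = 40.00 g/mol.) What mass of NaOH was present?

0.517 g

Total n(HNO3) added = 0.5041 x 0.03695 = 0.01863 mol.
n(KOH) used = 0.2903 x 0.01962 = 0.005696 mol, which equals the excess n(HNO3).
So n(HNO3) consumed by the sample = 0.01863 - 0.005696 = 0.01293 mol.
n(NaOH) = 0.01293 / 1 = 0.01293 mol.
mass = 0.01293 mol x 40.00 g/mol = 0.517 g.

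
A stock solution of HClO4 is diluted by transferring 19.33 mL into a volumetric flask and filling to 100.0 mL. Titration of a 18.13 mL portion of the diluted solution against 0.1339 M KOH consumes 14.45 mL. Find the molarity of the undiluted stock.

0.552 M

n(KOH) = 0.1339 x 0.01445 = 0.001935 mol.
n(HClO4) in the aliquot = 0.001935 mol.
[diluted HClO4] = 0.001935 / 0.01813 = 0.1067 M.
Dilution factor = 100.0/19.33 = 5.173, so [stock] = 0.1067 x 5.173 = 0.552 M.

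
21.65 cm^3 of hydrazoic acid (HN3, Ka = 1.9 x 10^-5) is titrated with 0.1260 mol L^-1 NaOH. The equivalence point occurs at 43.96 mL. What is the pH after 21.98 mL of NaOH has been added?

21.98 mL is exactly half the equivalence volume (43.96/2), i.e. the half-equivalence point.
There, n(HA) = n(A^-), so pH = pKa = -log(1.9 x 10^-5) = 4.72.

4.72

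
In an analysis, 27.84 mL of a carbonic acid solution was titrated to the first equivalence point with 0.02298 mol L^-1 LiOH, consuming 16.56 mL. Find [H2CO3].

n(LiOH) = 0.02298 x 0.01656 = 0.0003805 mol.
At the first equivalence point, 1 mol OH^- react per mol H2CO3, so n(H2CO3) = 0.0003805 / 1 = 0.0003805 mol.
[H2CO3] = 0.0003805 / 0.02784 L = 0.0137 M.

0.0137 M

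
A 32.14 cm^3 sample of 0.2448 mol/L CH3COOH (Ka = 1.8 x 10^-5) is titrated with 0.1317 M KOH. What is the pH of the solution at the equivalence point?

8.84

n(CH3COOH) = 0.2448 x 0.03214 = 0.007868 mol; V(KOH) at equivalence = 0.007868/0.1317 = 0.05974 L.
At equivalence all the acid is converted to CH3COO-; total volume = 0.03214 + 0.05974 = 0.09188 L, so [CH3COO-] = 0.007868/0.09188 = 0.08563 M.
Kb = Kw/Ka = 1.0e-14 / 1.8 x 10^-5 = 5.56e-10.
[OH^-] = sqrt(Kb x [CH3COO-]) = sqrt(5.56e-10 x 0.08563) = 6.90e-6 M.
pOH = 5.16, so pH = 14.00 - 5.16 = 8.84.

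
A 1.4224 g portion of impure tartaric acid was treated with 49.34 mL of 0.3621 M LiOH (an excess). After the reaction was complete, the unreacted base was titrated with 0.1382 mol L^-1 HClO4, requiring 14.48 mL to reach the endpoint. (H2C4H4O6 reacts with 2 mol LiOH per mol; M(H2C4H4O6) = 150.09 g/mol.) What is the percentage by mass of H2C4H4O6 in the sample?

Total n(LiOH) added = 0.3621 x 0.04934 = 0.01787 mol.
n(HClO4) used = 0.1382 x 0.01448 = 0.002001 mol, which equals the excess n(LiOH).
So n(LiOH) consumed by the sample = 0.01787 - 0.002001 = 0.01586 mol.
n(H2C4H4O6) = 0.01586 / 2 = 0.007932 mol.
mass H2C4H4O6 = 0.007932 x 150.09 = 1.191 g, so %H2C4H4O6 = 1.191/1.4224 x 100 = 83.7%.

83.7%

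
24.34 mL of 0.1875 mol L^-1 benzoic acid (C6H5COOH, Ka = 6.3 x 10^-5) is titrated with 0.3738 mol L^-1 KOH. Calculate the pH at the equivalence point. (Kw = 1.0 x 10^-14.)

8.65

n(C6H5COOH) = 0.1875 x 0.02434 = 0.004564 mol; V(KOH) at equivalence = 0.004564/0.3738 = 0.01221 L.
At equivalence all the acid is converted to C6H5COO-; total volume = 0.02434 + 0.01221 = 0.03655 L, so [C6H5COO-] = 0.004564/0.03655 = 0.1249 M.
Kb = Kw/Ka = 1.0e-14 / 6.3 x 10^-5 = 1.59e-10.
[OH^-] = sqrt(Kb x [C6H5COO-]) = sqrt(1.59e-10 x 0.1249) = 4.45e-6 M.
pOH = 5.35, so pH = 14.00 - 5.35 = 8.65.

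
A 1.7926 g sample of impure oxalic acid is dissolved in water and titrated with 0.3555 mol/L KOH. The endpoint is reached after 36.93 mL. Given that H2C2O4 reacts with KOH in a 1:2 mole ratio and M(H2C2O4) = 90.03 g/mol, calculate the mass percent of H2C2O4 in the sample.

33.0%

n(KOH) = 0.3555 x 0.03693 = 0.01313 mol.
n(H2C2O4) = 0.01313 / 2 = 0.006564 mol.
mass of H2C2O4 = 0.006564 x 90.03 = 0.5910 g.
% purity = 0.5910 / 1.7926 x 100 = 33.0%.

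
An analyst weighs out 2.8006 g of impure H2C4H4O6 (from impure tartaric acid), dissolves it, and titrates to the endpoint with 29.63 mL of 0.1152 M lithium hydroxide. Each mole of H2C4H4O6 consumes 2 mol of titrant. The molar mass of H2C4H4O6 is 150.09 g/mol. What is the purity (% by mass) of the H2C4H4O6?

9.15%

n(LiOH) = 0.1152 x 0.02963 = 0.003413 mol.
n(H2C4H4O6) = 0.003413 / 2 = 0.001707 mol.
mass of H2C4H4O6 = 0.001707 x 150.09 = 0.2562 g.
% purity = 0.2562 / 2.8006 x 100 = 9.15%.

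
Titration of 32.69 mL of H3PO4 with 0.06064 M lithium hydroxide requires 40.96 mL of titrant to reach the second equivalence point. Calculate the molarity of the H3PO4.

0.0380 M

n(LiOH) = 0.06064 x 0.04096 = 0.002484 mol.
At the second equivalence point, 2 mol OH^- react per mol H3PO4, so n(H3PO4) = 0.002484 / 2 = 0.001242 mol.
[H3PO4] = 0.001242 / 0.03269 L = 0.0380 M.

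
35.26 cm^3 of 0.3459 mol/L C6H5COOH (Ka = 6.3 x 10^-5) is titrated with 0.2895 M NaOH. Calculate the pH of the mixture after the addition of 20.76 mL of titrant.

Initial n(C6H5COOH) = 0.3459 x 0.03526 = 0.01220 mol.
n(NaOH) added = 0.2895 x 0.02076 = 0.006010 mol, converting that many moles of C6H5COOH to C6H5COO-.
Remaining n(C6H5COOH) = 0.006186 mol; n(C6H5COO-) = 0.006010 mol.
By Henderson-Hasselbalch, pH = pKa + log([A^-]/[HA]) = 4.20 + log(0.006010/0.006186) = 4.20 + (-0.01) = 4.19.

4.19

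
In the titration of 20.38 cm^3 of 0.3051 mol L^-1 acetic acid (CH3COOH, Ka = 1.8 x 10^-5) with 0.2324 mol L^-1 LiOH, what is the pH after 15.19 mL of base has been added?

Initial n(CH3COOH) = 0.3051 x 0.02038 = 0.006218 mol.
n(LiOH) added = 0.2324 x 0.01519 = 0.003530 mol, converting that many moles of CH3COOH to CH3COO-.
Remaining n(CH3COOH) = 0.002688 mol; n(CH3COO-) = 0.003530 mol.
By Henderson-Hasselbalch, pH = pKa + log([A^-]/[HA]) = 4.74 + log(0.003530/0.002688) = 4.74 + (+0.12) = 4.86.

4.86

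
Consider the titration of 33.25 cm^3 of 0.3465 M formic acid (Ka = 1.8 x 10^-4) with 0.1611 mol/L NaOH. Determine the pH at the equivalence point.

8.39

n(HCOOH) = 0.3465 x 0.03325 = 0.01152 mol; V(NaOH) at equivalence = 0.01152/0.1611 = 0.07152 L.
At equivalence all the acid is converted to HCOO-; total volume = 0.03325 + 0.07152 = 0.1048 L, so [HCOO-] = 0.01152/0.1048 = 0.1100 M.
Kb = Kw/Ka = 1.0e-14 / 1.8 x 10^-4 = 5.56e-11.
[OH^-] = sqrt(Kb x [HCOO-]) = sqrt(5.56e-11 x 0.1100) = 2.47e-6 M.
pOH = 5.61, so pH = 14.00 - 5.61 = 8.39.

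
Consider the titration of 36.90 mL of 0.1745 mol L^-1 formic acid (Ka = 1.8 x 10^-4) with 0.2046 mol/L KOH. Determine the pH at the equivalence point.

8.36

n(HCOOH) = 0.1745 x 0.03690 = 0.006439 mol; V(KOH) at equivalence = 0.006439/0.2046 = 0.03147 L.
At equivalence all the acid is converted to HCOO-; total volume = 0.03690 + 0.03147 = 0.06837 L, so [HCOO-] = 0.006439/0.06837 = 0.09418 M.
Kb = Kw/Ka = 1.0e-14 / 1.8 x 10^-4 = 5.56e-11.
[OH^-] = sqrt(Kb x [HCOO-]) = sqrt(5.56e-11 x 0.09418) = 2.29e-6 M.
pOH = 5.64, so pH = 14.00 - 5.64 = 8.36.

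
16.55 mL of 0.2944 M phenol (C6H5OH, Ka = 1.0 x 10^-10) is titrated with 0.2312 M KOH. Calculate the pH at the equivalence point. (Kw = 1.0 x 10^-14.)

n(C6H5OH) = 0.2944 x 0.01655 = 0.004872 mol; V(KOH) at equivalence = 0.004872/0.2312 = 0.02107 L.
At equivalence all the acid is converted to C6H5O-; total volume = 0.01655 + 0.02107 = 0.03762 L, so [C6H5O-] = 0.004872/0.03762 = 0.1295 M.
Kb = Kw/Ka = 1.0e-14 / 1.0 x 10^-10 = 0.000100.
[OH^-] = sqrt(Kb x [C6H5O-]) = sqrt(0.000100 x 0.1295) = 0.00360 M.
pOH = 2.44, so pH = 14.00 - 2.44 = 11.56.

11.56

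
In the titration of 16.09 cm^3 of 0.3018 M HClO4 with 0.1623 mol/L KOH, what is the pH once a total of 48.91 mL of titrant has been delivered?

n(acid) = 0.3018 x 0.01609 = 0.004856 mol; n(KOH) added = 0.1623 x 0.04891 = 0.007938 mol.
Base is in excess by 0.007938 - 0.004856 = 0.003082 mol in a total volume of 0.06500 L.
[OH^-] = 0.003082/0.06500 = 0.04742 M, so pOH = 1.32 and pH = 14.00 - 1.32 = 12.68.

12.68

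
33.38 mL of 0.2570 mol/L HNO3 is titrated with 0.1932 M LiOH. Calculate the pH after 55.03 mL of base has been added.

12.37

n(acid) = 0.2570 x 0.03338 = 0.008579 mol; n(LiOH) added = 0.1932 x 0.05503 = 0.01063 mol.
Base is in excess by 0.01063 - 0.008579 = 0.002053 mol in a total volume of 0.08841 L.
[OH^-] = 0.002053/0.08841 = 0.02322 M, so pOH = 1.63 and pH = 14.00 - 1.63 = 12.37.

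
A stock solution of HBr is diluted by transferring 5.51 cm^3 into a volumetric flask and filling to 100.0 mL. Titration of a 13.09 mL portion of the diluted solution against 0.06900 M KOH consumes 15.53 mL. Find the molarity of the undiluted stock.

n(KOH) = 0.06900 x 0.01553 = 0.001072 mol.
n(HBr) in the aliquot = 0.001072 mol.
[diluted HBr] = 0.001072 / 0.01309 = 0.08186 M.
Dilution factor = 100.0/5.510 = 18.15, so [stock] = 0.08186 x 18.15 = 1.49 M.

1.49 M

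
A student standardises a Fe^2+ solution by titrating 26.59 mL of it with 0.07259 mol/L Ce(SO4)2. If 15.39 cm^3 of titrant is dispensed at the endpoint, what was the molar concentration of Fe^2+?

n(Ce(SO4)2) = 0.07259 x 0.01539 = 0.001117 mol.
From the balanced equation, 1 mol Ce(SO4)2 reacts with 1 mol Fe^2+, so n(Fe^2+) = 0.001117 x 1/1 = 0.001117 mol.
[Fe^2+] = 0.001117 / 0.02659 L = 0.0420 M.

0.0420 M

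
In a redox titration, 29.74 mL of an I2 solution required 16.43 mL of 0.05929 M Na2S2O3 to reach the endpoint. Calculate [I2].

0.0164 M

n(Na2S2O3) = 0.05929 x 0.01643 = 0.0009741 mol.
From the balanced equation, 2 mol Na2S2O3 reacts with 1 mol I2, so n(I2) = 0.0009741 x 1/2 = 0.0004871 mol.
[I2] = 0.0004871 / 0.02974 L = 0.0164 M.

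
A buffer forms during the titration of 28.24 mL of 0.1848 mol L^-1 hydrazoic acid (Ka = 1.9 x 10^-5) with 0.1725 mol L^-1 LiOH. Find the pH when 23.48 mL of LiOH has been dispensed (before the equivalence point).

5.26

Initial n(HN3) = 0.1848 x 0.02824 = 0.005219 mol.
n(LiOH) added = 0.1725 x 0.02348 = 0.004050 mol, converting that many moles of HN3 to N3-.
Remaining n(HN3) = 0.001168 mol; n(N3-) = 0.004050 mol.
By Henderson-Hasselbalch, pH = pKa + log([A^-]/[HA]) = 4.72 + log(0.004050/0.001168) = 4.72 + (+0.54) = 5.26.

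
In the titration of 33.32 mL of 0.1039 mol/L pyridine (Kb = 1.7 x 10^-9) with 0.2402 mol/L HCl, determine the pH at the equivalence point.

3.18

n(C5H5N) = 0.1039 x 0.03332 = 0.003462 mol; V(HCl) at equivalence = 0.003462/0.2402 = 0.01441 L.
At equivalence the base is fully converted to C5H5NH+; total volume = 0.04773 L, so [C5H5NH+] = 0.003462/0.04773 = 0.07253 M.
Ka(C5H5NH+) = Kw/Kb = 1.0e-14 / 1.7 x 10^-9 = 5.88e-6.
[H^+] = sqrt(Ka x [C5H5NH+]) = sqrt(5.88e-6 x 0.07253) = 0.000653 M.
pH = -log(0.000653) = 3.18.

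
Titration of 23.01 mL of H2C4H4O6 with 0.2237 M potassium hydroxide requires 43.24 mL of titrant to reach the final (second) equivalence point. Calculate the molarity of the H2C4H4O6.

0.210 M

n(KOH) = 0.2237 x 0.04324 = 0.009673 mol.
At the final (second) equivalence point, 2 mol OH^- react per mol H2C4H4O6, so n(H2C4H4O6) = 0.009673 / 2 = 0.004836 mol.
[H2C4H4O6] = 0.004836 / 0.02301 L = 0.210 M.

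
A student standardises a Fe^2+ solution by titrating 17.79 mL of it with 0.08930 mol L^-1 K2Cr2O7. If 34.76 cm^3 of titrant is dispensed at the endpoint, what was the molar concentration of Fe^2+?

n(K2Cr2O7) = 0.08930 x 0.03476 = 0.003104 mol.
From the balanced equation, 1 mol K2Cr2O7 reacts with 6 mol Fe^2+, so n(Fe^2+) = 0.003104 x 6/1 = 0.01862 mol.
[Fe^2+] = 0.01862 / 0.01779 L = 1.05 M.

1.05 M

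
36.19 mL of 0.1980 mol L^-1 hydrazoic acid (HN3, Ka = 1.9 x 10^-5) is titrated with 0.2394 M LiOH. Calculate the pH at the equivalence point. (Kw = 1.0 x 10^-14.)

8.88

n(HN3) = 0.1980 x 0.03619 = 0.007166 mol; V(LiOH) at equivalence = 0.007166/0.2394 = 0.02993 L.
At equivalence all the acid is converted to N3-; total volume = 0.03619 + 0.02993 = 0.06612 L, so [N3-] = 0.007166/0.06612 = 0.1084 M.
Kb = Kw/Ka = 1.0e-14 / 1.9 x 10^-5 = 5.26e-10.
[OH^-] = sqrt(Kb x [N3-]) = sqrt(5.26e-10 x 0.1084) = 7.55e-6 M.
pOH = 5.12, so pH = 14.00 - 5.12 = 8.88.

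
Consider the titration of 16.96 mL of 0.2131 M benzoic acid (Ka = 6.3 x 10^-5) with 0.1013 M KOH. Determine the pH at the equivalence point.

8.52

n(C6H5COOH) = 0.2131 x 0.01696 = 0.003614 mol; V(KOH) at equivalence = 0.003614/0.1013 = 0.03568 L.
At equivalence all the acid is converted to C6H5COO-; total volume = 0.01696 + 0.03568 = 0.05264 L, so [C6H5COO-] = 0.003614/0.05264 = 0.06866 M.
Kb = Kw/Ka = 1.0e-14 / 6.3 x 10^-5 = 1.59e-10.
[OH^-] = sqrt(Kb x [C6H5COO-]) = sqrt(1.59e-10 x 0.06866) = 3.30e-6 M.
pOH = 5.48, so pH = 14.00 - 5.48 = 8.52.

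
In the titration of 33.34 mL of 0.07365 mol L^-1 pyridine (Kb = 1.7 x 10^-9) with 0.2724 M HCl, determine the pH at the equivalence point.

3.23

n(C5H5N) = 0.07365 x 0.03334 = 0.002455 mol; V(HCl) at equivalence = 0.002455/0.2724 = 0.009014 L.
At equivalence the base is fully converted to C5H5NH+; total volume = 0.04235 L, so [C5H5NH+] = 0.002455/0.04235 = 0.05798 M.
Ka(C5H5NH+) = Kw/Kb = 1.0e-14 / 1.7 x 10^-9 = 5.88e-6.
[H^+] = sqrt(Ka x [C5H5NH+]) = sqrt(5.88e-6 x 0.05798) = 0.000584 M.
pH = -log(0.000584) = 3.23.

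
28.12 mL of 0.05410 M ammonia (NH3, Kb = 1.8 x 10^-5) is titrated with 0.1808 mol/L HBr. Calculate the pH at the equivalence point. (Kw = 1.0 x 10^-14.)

5.32

n(NH3) = 0.05410 x 0.02812 = 0.001521 mol; V(HBr) at equivalence = 0.001521/0.1808 = 0.008414 L.
At equivalence the base is fully converted to NH4+; total volume = 0.03653 L, so [NH4+] = 0.001521/0.03653 = 0.04164 M.
Ka(NH4+) = Kw/Kb = 1.0e-14 / 1.8 x 10^-5 = 5.56e-10.
[H^+] = sqrt(Ka x [NH4+]) = sqrt(5.56e-10 x 0.04164) = 4.81e-6 M.
pH = -log(4.81e-6) = 5.32.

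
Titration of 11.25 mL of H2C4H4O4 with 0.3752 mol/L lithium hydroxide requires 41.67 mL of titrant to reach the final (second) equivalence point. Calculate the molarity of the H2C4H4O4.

0.695 M

n(LiOH) = 0.3752 x 0.04167 = 0.01563 mol.
At the final (second) equivalence point, 2 mol OH^- react per mol H2C4H4O4, so n(H2C4H4O4) = 0.01563 / 2 = 0.007817 mol.
[H2C4H4O4] = 0.007817 / 0.01125 L = 0.695 M.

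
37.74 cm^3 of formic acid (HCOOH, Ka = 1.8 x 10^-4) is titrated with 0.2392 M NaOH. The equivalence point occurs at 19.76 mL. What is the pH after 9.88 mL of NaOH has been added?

3.74

9.88 mL is exactly half the equivalence volume (19.76/2), i.e. the half-equivalence point.
There, n(HA) = n(A^-), so pH = pKa = -log(1.8 x 10^-4) = 3.74.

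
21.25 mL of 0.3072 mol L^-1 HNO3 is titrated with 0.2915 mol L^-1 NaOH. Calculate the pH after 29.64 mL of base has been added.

12.62

n(acid) = 0.3072 x 0.02125 = 0.006528 mol; n(NaOH) added = 0.2915 x 0.02964 = 0.008640 mol.
Base is in excess by 0.008640 - 0.006528 = 0.002112 mol in a total volume of 0.05089 L.
[OH^-] = 0.002112/0.05089 = 0.04150 M, so pOH = 1.38 and pH = 14.00 - 1.38 = 12.62.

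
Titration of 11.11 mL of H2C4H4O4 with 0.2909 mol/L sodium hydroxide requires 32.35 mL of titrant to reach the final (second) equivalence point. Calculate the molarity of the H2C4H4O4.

n(NaOH) = 0.2909 x 0.03235 = 0.009411 mol.
At the final (second) equivalence point, 2 mol OH^- react per mol H2C4H4O4, so n(H2C4H4O4) = 0.009411 / 2 = 0.004705 mol.
[H2C4H4O4] = 0.004705 / 0.01111 L = 0.424 M.

0.424 M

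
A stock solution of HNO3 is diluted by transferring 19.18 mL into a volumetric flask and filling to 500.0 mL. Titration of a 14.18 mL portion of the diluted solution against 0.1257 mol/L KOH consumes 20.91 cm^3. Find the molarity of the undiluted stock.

n(KOH) = 0.1257 x 0.02091 = 0.002628 mol.
n(HNO3) in the aliquot = 0.002628 mol.
[diluted HNO3] = 0.002628 / 0.01418 = 0.1854 M.
Dilution factor = 500.0/19.18 = 26.07, so [stock] = 0.1854 x 26.07 = 4.83 M.

4.83 M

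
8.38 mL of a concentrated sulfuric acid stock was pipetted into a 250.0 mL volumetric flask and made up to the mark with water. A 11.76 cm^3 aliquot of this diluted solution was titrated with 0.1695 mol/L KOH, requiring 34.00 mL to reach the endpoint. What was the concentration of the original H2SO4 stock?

7.31 M

n(KOH) = 0.1695 x 0.03400 = 0.005763 mol.
n(H2SO4) in the aliquot = 0.005763 x 1/2 = 0.002882 mol.
[diluted H2SO4] = 0.002882 / 0.01176 = 0.2450 M.
Dilution factor = 250.0/8.380 = 29.83, so [stock] = 0.2450 x 29.83 = 7.31 M.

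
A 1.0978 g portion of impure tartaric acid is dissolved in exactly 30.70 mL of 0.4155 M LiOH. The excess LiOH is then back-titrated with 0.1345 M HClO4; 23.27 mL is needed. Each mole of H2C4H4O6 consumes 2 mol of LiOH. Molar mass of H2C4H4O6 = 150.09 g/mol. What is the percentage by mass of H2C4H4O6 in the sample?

Total n(LiOH) added = 0.4155 x 0.03070 = 0.01276 mol.
n(HClO4) used = 0.1345 x 0.02327 = 0.003130 mol, which equals the excess n(LiOH).
So n(LiOH) consumed by the sample = 0.01276 - 0.003130 = 0.009626 mol.
n(H2C4H4O6) = 0.009626 / 2 = 0.004813 mol.
mass H2C4H4O6 = 0.004813 x 150.09 = 0.7224 g, so %H2C4H4O6 = 0.7224/1.0978 x 100 = 65.8%.

65.8%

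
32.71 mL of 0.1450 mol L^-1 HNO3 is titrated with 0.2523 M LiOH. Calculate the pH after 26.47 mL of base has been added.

12.51

n(acid) = 0.1450 x 0.03271 = 0.004743 mol; n(LiOH) added = 0.2523 x 0.02647 = 0.006678 mol.
Base is in excess by 0.006678 - 0.004743 = 0.001935 mol in a total volume of 0.05918 L.
[OH^-] = 0.001935/0.05918 = 0.03270 M, so pOH = 1.49 and pH = 14.00 - 1.49 = 12.51.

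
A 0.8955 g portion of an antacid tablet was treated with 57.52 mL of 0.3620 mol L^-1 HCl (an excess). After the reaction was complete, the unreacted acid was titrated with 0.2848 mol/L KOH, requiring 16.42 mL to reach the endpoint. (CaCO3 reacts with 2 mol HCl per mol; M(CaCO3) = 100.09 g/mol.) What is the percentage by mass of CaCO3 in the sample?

90.2%

Total n(HCl) added = 0.3620 x 0.05752 = 0.02082 mol.
n(KOH) used = 0.2848 x 0.01642 = 0.004676 mol, which equals the excess n(HCl).
So n(HCl) consumed by the sample = 0.02082 - 0.004676 = 0.01615 mol.
n(CaCO3) = 0.01615 / 2 = 0.008073 mol.
mass CaCO3 = 0.008073 x 100.09 = 0.8080 g, so %CaCO3 = 0.8080/0.8955 x 100 = 90.2%.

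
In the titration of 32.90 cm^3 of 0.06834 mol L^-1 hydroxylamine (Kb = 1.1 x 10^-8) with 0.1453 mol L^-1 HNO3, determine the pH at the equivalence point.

3.69

n(NH2OH) = 0.06834 x 0.03290 = 0.002248 mol; V(HNO3) at equivalence = 0.002248/0.1453 = 0.01547 L.
At equivalence the base is fully converted to NH3OH+; total volume = 0.04837 L, so [NH3OH+] = 0.002248/0.04837 = 0.04648 M.
Ka(NH3OH+) = Kw/Kb = 1.0e-14 / 1.1 x 10^-8 = 9.09e-7.
[H^+] = sqrt(Ka x [NH3OH+]) = sqrt(9.09e-7 x 0.04648) = 0.000206 M.
pH = -log(0.000206) = 3.69.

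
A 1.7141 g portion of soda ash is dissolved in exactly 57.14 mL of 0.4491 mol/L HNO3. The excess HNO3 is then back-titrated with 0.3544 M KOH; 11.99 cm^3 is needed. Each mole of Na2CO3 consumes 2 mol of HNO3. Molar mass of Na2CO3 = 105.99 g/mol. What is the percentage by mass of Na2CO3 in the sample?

Total n(HNO3) added = 0.4491 x 0.05714 = 0.02566 mol.
n(KOH) used = 0.3544 x 0.01199 = 0.004249 mol, which equals the excess n(HNO3).
So n(HNO3) consumed by the sample = 0.02566 - 0.004249 = 0.02141 mol.
n(Na2CO3) = 0.02141 / 2 = 0.01071 mol.
mass Na2CO3 = 0.01071 x 105.99 = 1.135 g, so %Na2CO3 = 1.135/1.7141 x 100 = 66.2%.

66.2%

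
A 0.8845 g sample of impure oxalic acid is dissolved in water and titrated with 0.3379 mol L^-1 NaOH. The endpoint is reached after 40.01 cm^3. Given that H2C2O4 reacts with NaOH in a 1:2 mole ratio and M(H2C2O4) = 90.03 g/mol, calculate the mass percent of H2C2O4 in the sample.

68.8%

n(NaOH) = 0.3379 x 0.04001 = 0.01352 mol.
n(H2C2O4) = 0.01352 / 2 = 0.006760 mol.
mass of H2C2O4 = 0.006760 x 90.03 = 0.6086 g.
% purity = 0.6086 / 0.8845 x 100 = 68.8%.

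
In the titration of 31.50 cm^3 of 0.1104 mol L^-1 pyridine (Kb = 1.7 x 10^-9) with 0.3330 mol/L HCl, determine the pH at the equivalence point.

3.16

n(C5H5N) = 0.1104 x 0.03150 = 0.003478 mol; V(HCl) at equivalence = 0.003478/0.3330 = 0.01044 L.
At equivalence the base is fully converted to C5H5NH+; total volume = 0.04194 L, so [C5H5NH+] = 0.003478/0.04194 = 0.08291 M.
Ka(C5H5NH+) = Kw/Kb = 1.0e-14 / 1.7 x 10^-9 = 5.88e-6.
[H^+] = sqrt(Ka x [C5H5NH+]) = sqrt(5.88e-6 x 0.08291) = 0.000698 M.
pH = -log(0.000698) = 3.16.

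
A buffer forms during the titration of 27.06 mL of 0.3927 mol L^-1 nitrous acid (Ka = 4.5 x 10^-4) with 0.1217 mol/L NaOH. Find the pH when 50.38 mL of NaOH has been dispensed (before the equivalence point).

3.48

Initial n(HNO2) = 0.3927 x 0.02706 = 0.01063 mol.
n(NaOH) added = 0.1217 x 0.05038 = 0.006131 mol, converting that many moles of HNO2 to NO2-.
Remaining n(HNO2) = 0.004495 mol; n(NO2-) = 0.006131 mol.
By Henderson-Hasselbalch, pH = pKa + log([A^-]/[HA]) = 3.35 + log(0.006131/0.004495) = 3.35 + (+0.13) = 3.48.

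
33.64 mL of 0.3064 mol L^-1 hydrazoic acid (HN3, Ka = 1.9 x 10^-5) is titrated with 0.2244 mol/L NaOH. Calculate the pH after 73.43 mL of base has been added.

12.76

n(acid) = 0.3064 x 0.03364 = 0.01031 mol; n(NaOH) added = 0.2244 x 0.07343 = 0.01648 mol.
Base is in excess by 0.01648 - 0.01031 = 0.006170 mol in a total volume of 0.1071 L.
[OH^-] = 0.006170/0.1071 = 0.05763 M, so pOH = 1.24 and pH = 14.00 - 1.24 = 12.76.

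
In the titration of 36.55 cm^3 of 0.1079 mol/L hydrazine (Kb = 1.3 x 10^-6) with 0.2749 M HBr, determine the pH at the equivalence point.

4.61

n(N2H4) = 0.1079 x 0.03655 = 0.003944 mol; V(HBr) at equivalence = 0.003944/0.2749 = 0.01435 L.
At equivalence the base is fully converted to N2H5+; total volume = 0.05090 L, so [N2H5+] = 0.003944/0.05090 = 0.07749 M.
Ka(N2H5+) = Kw/Kb = 1.0e-14 / 1.3 x 10^-6 = 7.69e-9.
[H^+] = sqrt(Ka x [N2H5+]) = sqrt(7.69e-9 x 0.07749) = 2.44e-5 M.
pH = -log(2.44e-5) = 4.61.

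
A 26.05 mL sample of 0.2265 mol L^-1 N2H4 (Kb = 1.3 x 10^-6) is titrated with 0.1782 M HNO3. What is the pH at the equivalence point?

4.56

n(N2H4) = 0.2265 x 0.02605 = 0.005900 mol; V(HNO3) at equivalence = 0.005900/0.1782 = 0.03311 L.
At equivalence the base is fully converted to N2H5+; total volume = 0.05916 L, so [N2H5+] = 0.005900/0.05916 = 0.09973 M.
Ka(N2H5+) = Kw/Kb = 1.0e-14 / 1.3 x 10^-6 = 7.69e-9.
[H^+] = sqrt(Ka x [N2H5+]) = sqrt(7.69e-9 x 0.09973) = 2.77e-5 M.
pH = -log(2.77e-5) = 4.56.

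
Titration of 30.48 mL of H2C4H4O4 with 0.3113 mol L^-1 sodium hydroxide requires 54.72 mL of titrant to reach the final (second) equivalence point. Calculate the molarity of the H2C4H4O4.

n(NaOH) = 0.3113 x 0.05472 = 0.01703 mol.
At the final (second) equivalence point, 2 mol OH^- react per mol H2C4H4O4, so n(H2C4H4O4) = 0.01703 / 2 = 0.008517 mol.
[H2C4H4O4] = 0.008517 / 0.03048 L = 0.279 M.

0.279 M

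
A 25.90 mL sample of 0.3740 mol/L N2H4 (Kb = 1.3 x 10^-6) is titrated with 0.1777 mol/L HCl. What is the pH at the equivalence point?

4.52

n(N2H4) = 0.3740 x 0.02590 = 0.009687 mol; V(HCl) at equivalence = 0.009687/0.1777 = 0.05451 L.
At equivalence the base is fully converted to N2H5+; total volume = 0.08041 L, so [N2H5+] = 0.009687/0.08041 = 0.1205 M.
Ka(N2H5+) = Kw/Kb = 1.0e-14 / 1.3 x 10^-6 = 7.69e-9.
[H^+] = sqrt(Ka x [N2H5+]) = sqrt(7.69e-9 x 0.1205) = 3.04e-5 M.
pH = -log(3.04e-5) = 4.52.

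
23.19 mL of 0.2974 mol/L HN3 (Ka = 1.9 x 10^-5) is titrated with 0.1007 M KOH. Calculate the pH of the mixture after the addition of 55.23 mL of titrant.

5.34

Initial n(HN3) = 0.2974 x 0.02319 = 0.006897 mol.
n(KOH) added = 0.1007 x 0.05523 = 0.005562 mol, converting that many moles of HN3 to N3-.
Remaining n(HN3) = 0.001335 mol; n(N3-) = 0.005562 mol.
By Henderson-Hasselbalch, pH = pKa + log([A^-]/[HA]) = 4.72 + log(0.005562/0.001335) = 4.72 + (+0.62) = 5.34.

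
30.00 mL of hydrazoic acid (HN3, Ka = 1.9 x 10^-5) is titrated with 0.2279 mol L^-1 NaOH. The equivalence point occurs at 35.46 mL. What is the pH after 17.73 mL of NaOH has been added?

17.73 mL is exactly half the equivalence volume (35.46/2), i.e. the half-equivalence point.
There, n(HA) = n(A^-), so pH = pKa = -log(1.9 x 10^-5) = 4.72.

4.72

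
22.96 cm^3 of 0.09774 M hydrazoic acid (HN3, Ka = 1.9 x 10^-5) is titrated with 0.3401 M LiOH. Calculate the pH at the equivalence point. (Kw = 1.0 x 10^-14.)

8.80

n(HN3) = 0.09774 x 0.02296 = 0.002244 mol; V(LiOH) at equivalence = 0.002244/0.3401 = 0.006598 L.
At equivalence all the acid is converted to N3-; total volume = 0.02296 + 0.006598 = 0.02956 L, so [N3-] = 0.002244/0.02956 = 0.07592 M.
Kb = Kw/Ka = 1.0e-14 / 1.9 x 10^-5 = 5.26e-10.
[OH^-] = sqrt(Kb x [N3-]) = sqrt(5.26e-10 x 0.07592) = 6.32e-6 M.
pOH = 5.20, so pH = 14.00 - 5.20 = 8.80.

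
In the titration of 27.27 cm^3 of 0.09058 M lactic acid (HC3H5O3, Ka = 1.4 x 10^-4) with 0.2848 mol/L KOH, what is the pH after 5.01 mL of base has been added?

3.99

Initial n(HC3H5O3) = 0.09058 x 0.02727 = 0.002470 mol.
n(KOH) added = 0.2848 x 0.005010 = 0.001427 mol, converting that many moles of HC3H5O3 to C3H5O3-.
Remaining n(HC3H5O3) = 0.001043 mol; n(C3H5O3-) = 0.001427 mol.
By Henderson-Hasselbalch, pH = pKa + log([A^-]/[HA]) = 3.85 + log(0.001427/0.001043) = 3.85 + (+0.14) = 3.99.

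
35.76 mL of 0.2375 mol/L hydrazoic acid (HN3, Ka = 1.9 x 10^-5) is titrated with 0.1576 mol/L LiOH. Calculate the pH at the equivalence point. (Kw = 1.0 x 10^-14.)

n(HN3) = 0.2375 x 0.03576 = 0.008493 mol; V(LiOH) at equivalence = 0.008493/0.1576 = 0.05389 L.
At equivalence all the acid is converted to N3-; total volume = 0.03576 + 0.05389 = 0.08965 L, so [N3-] = 0.008493/0.08965 = 0.09474 M.
Kb = Kw/Ka = 1.0e-14 / 1.9 x 10^-5 = 5.26e-10.
[OH^-] = sqrt(Kb x [N3-]) = sqrt(5.26e-10 x 0.09474) = 7.06e-6 M.
pOH = 5.15, so pH = 14.00 - 5.15 = 8.85.

8.85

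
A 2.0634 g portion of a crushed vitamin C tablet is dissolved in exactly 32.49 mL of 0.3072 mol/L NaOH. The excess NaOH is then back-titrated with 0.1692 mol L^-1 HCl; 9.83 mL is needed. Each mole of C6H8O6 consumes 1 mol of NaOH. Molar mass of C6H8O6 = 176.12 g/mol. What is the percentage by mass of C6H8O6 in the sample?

71.0%

Total n(NaOH) added = 0.3072 x 0.03249 = 0.009981 mol.
n(HCl) used = 0.1692 x 0.009830 = 0.001663 mol, which equals the excess n(NaOH).
So n(NaOH) consumed by the sample = 0.009981 - 0.001663 = 0.008318 mol.
n(C6H8O6) = 0.008318 / 1 = 0.008318 mol.
mass C6H8O6 = 0.008318 x 176.12 = 1.465 g, so %C6H8O6 = 1.465/2.0634 x 100 = 71.0%.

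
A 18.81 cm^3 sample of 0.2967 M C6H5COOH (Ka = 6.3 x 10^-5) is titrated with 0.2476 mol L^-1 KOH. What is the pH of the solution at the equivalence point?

8.67

n(C6H5COOH) = 0.2967 x 0.01881 = 0.005581 mol; V(KOH) at equivalence = 0.005581/0.2476 = 0.02254 L.
At equivalence all the acid is converted to C6H5COO-; total volume = 0.01881 + 0.02254 = 0.04135 L, so [C6H5COO-] = 0.005581/0.04135 = 0.1350 M.
Kb = Kw/Ka = 1.0e-14 / 6.3 x 10^-5 = 1.59e-10.
[OH^-] = sqrt(Kb x [C6H5COO-]) = sqrt(1.59e-10 x 0.1350) = 4.63e-6 M.
pOH = 5.33, so pH = 14.00 - 5.33 = 8.67.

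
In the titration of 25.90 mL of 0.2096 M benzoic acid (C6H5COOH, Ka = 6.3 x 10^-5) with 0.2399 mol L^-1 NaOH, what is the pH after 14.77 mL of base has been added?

4.47

Initial n(C6H5COOH) = 0.2096 x 0.02590 = 0.005429 mol.
n(NaOH) added = 0.2399 x 0.01477 = 0.003543 mol, converting that many moles of C6H5COOH to C6H5COO-.
Remaining n(C6H5COOH) = 0.001885 mol; n(C6H5COO-) = 0.003543 mol.
By Henderson-Hasselbalch, pH = pKa + log([A^-]/[HA]) = 4.20 + log(0.003543/0.001885) = 4.20 + (+0.27) = 4.47.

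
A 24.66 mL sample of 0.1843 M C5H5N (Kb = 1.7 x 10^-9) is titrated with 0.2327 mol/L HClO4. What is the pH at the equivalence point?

n(C5H5N) = 0.1843 x 0.02466 = 0.004545 mol; V(HClO4) at equivalence = 0.004545/0.2327 = 0.01953 L.
At equivalence the base is fully converted to C5H5NH+; total volume = 0.04419 L, so [C5H5NH+] = 0.004545/0.04419 = 0.1028 M.
Ka(C5H5NH+) = Kw/Kb = 1.0e-14 / 1.7 x 10^-9 = 5.88e-6.
[H^+] = sqrt(Ka x [C5H5NH+]) = sqrt(5.88e-6 x 0.1028) = 0.000778 M.
pH = -log(0.000778) = 3.11.

3.11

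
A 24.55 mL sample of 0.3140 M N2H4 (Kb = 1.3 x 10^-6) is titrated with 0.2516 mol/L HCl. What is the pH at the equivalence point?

4.48

n(N2H4) = 0.3140 x 0.02455 = 0.007709 mol; V(HCl) at equivalence = 0.007709/0.2516 = 0.03064 L.
At equivalence the base is fully converted to N2H5+; total volume = 0.05519 L, so [N2H5+] = 0.007709/0.05519 = 0.1397 M.
Ka(N2H5+) = Kw/Kb = 1.0e-14 / 1.3 x 10^-6 = 7.69e-9.
[H^+] = sqrt(Ka x [N2H5+]) = sqrt(7.69e-9 x 0.1397) = 3.28e-5 M.
pH = -log(3.28e-5) = 4.48.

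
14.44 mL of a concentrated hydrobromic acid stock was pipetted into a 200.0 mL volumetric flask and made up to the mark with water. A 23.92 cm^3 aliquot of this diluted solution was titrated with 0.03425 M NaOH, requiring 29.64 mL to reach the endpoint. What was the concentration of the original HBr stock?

0.588 M

n(NaOH) = 0.03425 x 0.02964 = 0.001015 mol.
n(HBr) in the aliquot = 0.001015 mol.
[diluted HBr] = 0.001015 / 0.02392 = 0.04244 M.
Dilution factor = 200.0/14.44 = 13.85, so [stock] = 0.04244 x 13.85 = 0.588 M.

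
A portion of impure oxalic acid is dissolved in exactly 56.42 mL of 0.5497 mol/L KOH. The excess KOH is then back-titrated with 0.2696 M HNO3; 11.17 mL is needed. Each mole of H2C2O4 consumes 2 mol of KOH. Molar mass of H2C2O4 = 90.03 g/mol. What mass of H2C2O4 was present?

1.26 g

Total n(KOH) added = 0.5497 x 0.05642 = 0.03101 mol.
n(HNO3) used = 0.2696 x 0.01117 = 0.003011 mol, which equals the excess n(KOH).
So n(KOH) consumed by the sample = 0.03101 - 0.003011 = 0.02800 mol.
n(H2C2O4) = 0.02800 / 2 = 0.01400 mol.
mass = 0.01400 mol x 90.03 g/mol = 1.26 g.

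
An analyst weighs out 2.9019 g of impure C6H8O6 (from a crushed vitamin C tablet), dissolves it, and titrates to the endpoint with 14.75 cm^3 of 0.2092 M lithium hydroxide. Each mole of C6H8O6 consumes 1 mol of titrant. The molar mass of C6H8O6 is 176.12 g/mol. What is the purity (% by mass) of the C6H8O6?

n(LiOH) = 0.2092 x 0.01475 = 0.003086 mol.
n(C6H8O6) = 0.003086 / 1 = 0.003086 mol.
mass of C6H8O6 = 0.003086 x 176.12 = 0.5435 g.
% purity = 0.5435 / 2.9019 x 100 = 18.7%.

18.7%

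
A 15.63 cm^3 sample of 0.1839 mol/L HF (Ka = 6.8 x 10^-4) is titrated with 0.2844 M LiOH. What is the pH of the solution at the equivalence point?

8.11

n(HF) = 0.1839 x 0.01563 = 0.002874 mol; V(LiOH) at equivalence = 0.002874/0.2844 = 0.01011 L.
At equivalence all the acid is converted to F-; total volume = 0.01563 + 0.01011 = 0.02574 L, so [F-] = 0.002874/0.02574 = 0.1117 M.
Kb = Kw/Ka = 1.0e-14 / 6.8 x 10^-4 = 1.47e-11.
[OH^-] = sqrt(Kb x [F-]) = sqrt(1.47e-11 x 0.1117) = 1.28e-6 M.
pOH = 5.89, so pH = 14.00 - 5.89 = 8.11.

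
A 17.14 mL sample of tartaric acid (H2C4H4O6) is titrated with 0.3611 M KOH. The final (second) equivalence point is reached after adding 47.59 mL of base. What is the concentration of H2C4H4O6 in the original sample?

0.501 M

n(KOH) = 0.3611 x 0.04759 = 0.01718 mol.
At the final (second) equivalence point, 2 mol OH^- react per mol H2C4H4O6, so n(H2C4H4O6) = 0.01718 / 2 = 0.008592 mol.
[H2C4H4O6] = 0.008592 / 0.01714 L = 0.501 M.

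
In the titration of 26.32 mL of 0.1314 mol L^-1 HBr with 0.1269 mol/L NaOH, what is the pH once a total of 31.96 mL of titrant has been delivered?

12.01

n(acid) = 0.1314 x 0.02632 = 0.003458 mol; n(NaOH) added = 0.1269 x 0.03196 = 0.004056 mol.
Base is in excess by 0.004056 - 0.003458 = 0.0005973 mol in a total volume of 0.05828 L.
[OH^-] = 0.0005973/0.05828 = 0.01025 M, so pOH = 1.99 and pH = 14.00 - 1.99 = 12.01.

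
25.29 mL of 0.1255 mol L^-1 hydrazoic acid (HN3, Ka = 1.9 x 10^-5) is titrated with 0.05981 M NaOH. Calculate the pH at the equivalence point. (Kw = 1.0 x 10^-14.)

8.66

n(HN3) = 0.1255 x 0.02529 = 0.003174 mol; V(NaOH) at equivalence = 0.003174/0.05981 = 0.05307 L.
At equivalence all the acid is converted to N3-; total volume = 0.02529 + 0.05307 = 0.07836 L, so [N3-] = 0.003174/0.07836 = 0.04051 M.
Kb = Kw/Ka = 1.0e-14 / 1.9 x 10^-5 = 5.26e-10.
[OH^-] = sqrt(Kb x [N3-]) = sqrt(5.26e-10 x 0.04051) = 4.62e-6 M.
pOH = 5.34, so pH = 14.00 - 5.34 = 8.66.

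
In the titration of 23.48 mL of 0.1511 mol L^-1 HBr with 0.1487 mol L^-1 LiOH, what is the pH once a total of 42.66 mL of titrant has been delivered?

12.63

n(acid) = 0.1511 x 0.02348 = 0.003548 mol; n(LiOH) added = 0.1487 x 0.04266 = 0.006344 mol.
Base is in excess by 0.006344 - 0.003548 = 0.002796 mol in a total volume of 0.06614 L.
[OH^-] = 0.002796/0.06614 = 0.04227 M, so pOH = 1.37 and pH = 14.00 - 1.37 = 12.63.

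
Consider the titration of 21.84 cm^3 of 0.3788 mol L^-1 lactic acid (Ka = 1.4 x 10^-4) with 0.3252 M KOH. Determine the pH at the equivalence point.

n(HC3H5O3) = 0.3788 x 0.02184 = 0.008273 mol; V(KOH) at equivalence = 0.008273/0.3252 = 0.02544 L.
At equivalence all the acid is converted to C3H5O3-; total volume = 0.02184 + 0.02544 = 0.04728 L, so [C3H5O3-] = 0.008273/0.04728 = 0.1750 M.
Kb = Kw/Ka = 1.0e-14 / 1.4 x 10^-4 = 7.14e-11.
[OH^-] = sqrt(Kb x [C3H5O3-]) = sqrt(7.14e-11 x 0.1750) = 3.54e-6 M.
pOH = 5.45, so pH = 14.00 - 5.45 = 8.55.

8.55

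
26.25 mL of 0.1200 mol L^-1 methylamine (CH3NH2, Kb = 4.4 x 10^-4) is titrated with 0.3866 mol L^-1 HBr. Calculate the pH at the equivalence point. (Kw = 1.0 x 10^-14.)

n(CH3NH2) = 0.1200 x 0.02625 = 0.003150 mol; V(HBr) at equivalence = 0.003150/0.3866 = 0.008148 L.
At equivalence the base is fully converted to CH3NH3+; total volume = 0.03440 L, so [CH3NH3+] = 0.003150/0.03440 = 0.09158 M.
Ka(CH3NH3+) = Kw/Kb = 1.0e-14 / 4.4 x 10^-4 = 2.27e-11.
[H^+] = sqrt(Ka x [CH3NH3+]) = sqrt(2.27e-11 x 0.09158) = 1.44e-6 M.
pH = -log(1.44e-6) = 5.84.

5.84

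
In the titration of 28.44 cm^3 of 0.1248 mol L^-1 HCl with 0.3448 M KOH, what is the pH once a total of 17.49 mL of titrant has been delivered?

12.73

n(acid) = 0.1248 x 0.02844 = 0.003549 mol; n(KOH) added = 0.3448 x 0.01749 = 0.006031 mol.
Base is in excess by 0.006031 - 0.003549 = 0.002481 mol in a total volume of 0.04593 L.
[OH^-] = 0.002481/0.04593 = 0.05402 M, so pOH = 1.27 and pH = 14.00 - 1.27 = 12.73.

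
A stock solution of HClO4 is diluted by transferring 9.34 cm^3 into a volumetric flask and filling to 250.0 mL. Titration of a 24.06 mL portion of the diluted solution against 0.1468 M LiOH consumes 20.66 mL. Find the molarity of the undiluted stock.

3.37 M

n(LiOH) = 0.1468 x 0.02066 = 0.003033 mol.
n(HClO4) in the aliquot = 0.003033 mol.
[diluted HClO4] = 0.003033 / 0.02406 = 0.1261 M.
Dilution factor = 250.0/9.340 = 26.77, so [stock] = 0.1261 x 26.77 = 3.37 M.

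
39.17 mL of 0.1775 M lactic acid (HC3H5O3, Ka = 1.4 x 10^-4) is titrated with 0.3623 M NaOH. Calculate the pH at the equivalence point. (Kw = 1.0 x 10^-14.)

n(HC3H5O3) = 0.1775 x 0.03917 = 0.006953 mol; V(NaOH) at equivalence = 0.006953/0.3623 = 0.01919 L.
At equivalence all the acid is converted to C3H5O3-; total volume = 0.03917 + 0.01919 = 0.05836 L, so [C3H5O3-] = 0.006953/0.05836 = 0.1191 M.
Kb = Kw/Ka = 1.0e-14 / 1.4 x 10^-4 = 7.14e-11.
[OH^-] = sqrt(Kb x [C3H5O3-]) = sqrt(7.14e-11 x 0.1191) = 2.92e-6 M.
pOH = 5.54, so pH = 14.00 - 5.54 = 8.46.

8.46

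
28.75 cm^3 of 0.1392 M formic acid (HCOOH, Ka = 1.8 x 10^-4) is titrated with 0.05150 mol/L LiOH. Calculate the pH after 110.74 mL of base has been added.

12.09

n(acid) = 0.1392 x 0.02875 = 0.004002 mol; n(LiOH) added = 0.05150 x 0.1107 = 0.005703 mol.
Base is in excess by 0.005703 - 0.004002 = 0.001701 mol in a total volume of 0.1395 L.
[OH^-] = 0.001701/0.1395 = 0.01220 M, so pOH = 1.91 and pH = 14.00 - 1.91 = 12.09.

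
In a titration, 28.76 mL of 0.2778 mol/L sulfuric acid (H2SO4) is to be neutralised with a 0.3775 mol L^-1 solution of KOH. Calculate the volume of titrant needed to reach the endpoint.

n(H2SO4) = 0.2778 mol/L x 0.02876 L = 0.007990 mol.
The neutralisation is 1 H2SO4 : 2 KOH, so n(KOH) = 0.007990 x 2/1 = 0.01598 mol.
V(KOH) = 0.01598 / 0.3775 = 0.04233 L = 42.3 mL.

42.3 mL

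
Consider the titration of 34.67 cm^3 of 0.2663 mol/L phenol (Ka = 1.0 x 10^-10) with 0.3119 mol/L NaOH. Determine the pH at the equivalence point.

n(C6H5OH) = 0.2663 x 0.03467 = 0.009233 mol; V(NaOH) at equivalence = 0.009233/0.3119 = 0.02960 L.
At equivalence all the acid is converted to C6H5O-; total volume = 0.03467 + 0.02960 = 0.06427 L, so [C6H5O-] = 0.009233/0.06427 = 0.1437 M.
Kb = Kw/Ka = 1.0e-14 / 1.0 x 10^-10 = 0.000100.
[OH^-] = sqrt(Kb x [C6H5O-]) = sqrt(0.000100 x 0.1437) = 0.00379 M.
pOH = 2.42, so pH = 14.00 - 2.42 = 11.58.

11.58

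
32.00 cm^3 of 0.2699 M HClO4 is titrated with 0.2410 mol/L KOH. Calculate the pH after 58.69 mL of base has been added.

12.78

n(acid) = 0.2699 x 0.03200 = 0.008637 mol; n(KOH) added = 0.2410 x 0.05869 = 0.01414 mol.
Base is in excess by 0.01414 - 0.008637 = 0.005507 mol in a total volume of 0.09069 L.
[OH^-] = 0.005507/0.09069 = 0.06073 M, so pOH = 1.22 and pH = 14.00 - 1.22 = 12.78.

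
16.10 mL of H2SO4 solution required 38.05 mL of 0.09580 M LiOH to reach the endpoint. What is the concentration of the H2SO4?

0.113 M

n(LiOH) delivered = 0.09580 x 0.03805 = 0.003645 mol.
The reaction is 1 H2SO4 + 2 LiOH, so n(H2SO4) = 0.003645 x 1/2 = 0.001823 mol.
[H2SO4] = 0.001823 mol / 0.01610 L = 0.113 M.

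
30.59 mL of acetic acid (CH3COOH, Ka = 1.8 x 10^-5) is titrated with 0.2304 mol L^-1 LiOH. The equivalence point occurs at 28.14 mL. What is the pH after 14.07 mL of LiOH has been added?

4.74

14.07 mL is exactly half the equivalence volume (28.14/2), i.e. the half-equivalence point.
There, n(HA) = n(A^-), so pH = pKa = -log(1.8 x 10^-5) = 4.74.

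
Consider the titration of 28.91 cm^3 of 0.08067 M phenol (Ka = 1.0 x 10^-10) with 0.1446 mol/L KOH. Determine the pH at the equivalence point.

n(C6H5OH) = 0.08067 x 0.02891 = 0.002332 mol; V(KOH) at equivalence = 0.002332/0.1446 = 0.01613 L.
At equivalence all the acid is converted to C6H5O-; total volume = 0.02891 + 0.01613 = 0.04504 L, so [C6H5O-] = 0.002332/0.04504 = 0.05178 M.
Kb = Kw/Ka = 1.0e-14 / 1.0 x 10^-10 = 0.000100.
[OH^-] = sqrt(Kb x [C6H5O-]) = sqrt(0.000100 x 0.05178) = 0.00228 M.
pOH = 2.64, so pH = 14.00 - 2.64 = 11.36.

11.36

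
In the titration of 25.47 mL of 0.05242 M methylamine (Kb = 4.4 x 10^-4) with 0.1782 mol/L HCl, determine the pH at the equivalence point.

6.02

n(CH3NH2) = 0.05242 x 0.02547 = 0.001335 mol; V(HCl) at equivalence = 0.001335/0.1782 = 0.007492 L.
At equivalence the base is fully converted to CH3NH3+; total volume = 0.03296 L, so [CH3NH3+] = 0.001335/0.03296 = 0.04050 M.
Ka(CH3NH3+) = Kw/Kb = 1.0e-14 / 4.4 x 10^-4 = 2.27e-11.
[H^+] = sqrt(Ka x [CH3NH3+]) = sqrt(2.27e-11 x 0.04050) = 9.59e-7 M.
pH = -log(9.59e-7) = 6.02.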